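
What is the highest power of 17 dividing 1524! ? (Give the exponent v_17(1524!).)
v_17(1524!) = 94

Legendre's formula: v_p(n!) = Σ_{k ≥ 1} ⌊n / p^k⌋. For p = 17, n = 1524, the terms are:
  ⌊1524/17^1⌋ = ⌊1524/17⌋ = 89
  ⌊1524/17^2⌋ = ⌊1524/289⌋ = 5
(the next term ⌊1524/17^3⌋ = 0, terminating the sum). Summing: v_17(1524!) = 89 + 5 = 94.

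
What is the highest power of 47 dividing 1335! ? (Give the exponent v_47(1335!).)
v_47(1335!) = 28

Legendre's formula: v_p(n!) = Σ_{k ≥ 1} ⌊n / p^k⌋. For p = 47, n = 1335, the terms are:
  ⌊1335/47^1⌋ = ⌊1335/47⌋ = 28
(the next term ⌊1335/47^2⌋ = 0, terminating the sum). Summing: v_47(1335!) = 28 = 28.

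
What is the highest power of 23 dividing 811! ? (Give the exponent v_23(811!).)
v_23(811!) = 36

Legendre's formula: v_p(n!) = Σ_{k ≥ 1} ⌊n / p^k⌋. For p = 23, n = 811, the terms are:
  ⌊811/23^1⌋ = ⌊811/23⌋ = 35
  ⌊811/23^2⌋ = ⌊811/529⌋ = 1
(the next term ⌊811/23^3⌋ = 0, terminating the sum). Summing: v_23(811!) = 35 + 1 = 36.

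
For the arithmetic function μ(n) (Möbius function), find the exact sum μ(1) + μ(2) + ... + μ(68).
Σ_{n ≤ 68} μ(n) = -2

Compute μ(n) for each 1 ≤ n ≤ 68: μ(1) = 1, μ(2) = -1, μ(3) = -1, μ(4) = 0, μ(5) = -1, μ(6) = 1, μ(7) = -1, μ(8) = 0, μ(9) = 0, μ(10) = 1, μ(11) = -1, μ(12) = 0, μ(13) = -1, μ(14) = 1, μ(15) = 1, μ(16) = 0, μ(17) = -1, μ(18) = 0, μ(19) = -1, μ(20) = 0, μ(21) = 1, μ(22) = 1, μ(23) = -1, μ(24) = 0, μ(25) = 0, μ(26) = 1, μ(27) = 0, μ(28) = 0, μ(29) = -1, μ(30) = -1, μ(31) = -1, μ(32) = 0, μ(33) = 1, μ(34) = 1, μ(35) = 1, μ(36) = 0, μ(37) = -1, μ(38) = 1, μ(39) = 1, μ(40) = 0, μ(41) = -1, μ(42) = -1, μ(43) = -1, μ(44) = 0, μ(45) = 0, μ(46) = 1, μ(47) = -1, μ(48) = 0, μ(49) = 0, μ(50) = 0, μ(51) = 1, μ(52) = 0, μ(53) = -1, μ(54) = 0, μ(55) = 1, μ(56) = 0, μ(57) = 1, μ(58) = 1, μ(59) = -1, μ(60) = 0, μ(61) = -1, μ(62) = 1, μ(63) = 0, μ(64) = 0, μ(65) = 1, μ(66) = -1, μ(67) = -1, μ(68) = 0. Summing all 68 values: -2. (Mertens function M(x) = Σ_{n ≤ x} μ(n); on average M(x) should be small (PNT ⟺ M(x) = o(x)).)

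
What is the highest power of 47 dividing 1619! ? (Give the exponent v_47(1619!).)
v_47(1619!) = 34

Legendre's formula: v_p(n!) = Σ_{k ≥ 1} ⌊n / p^k⌋. For p = 47, n = 1619, the terms are:
  ⌊1619/47^1⌋ = ⌊1619/47⌋ = 34
(the next term ⌊1619/47^2⌋ = 0, terminating the sum). Summing: v_47(1619!) = 34 = 34.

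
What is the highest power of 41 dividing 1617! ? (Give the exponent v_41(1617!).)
v_41(1617!) = 39

Legendre's formula: v_p(n!) = Σ_{k ≥ 1} ⌊n / p^k⌋. For p = 41, n = 1617, the terms are:
  ⌊1617/41^1⌋ = ⌊1617/41⌋ = 39
(the next term ⌊1617/41^2⌋ = 0, terminating the sum). Summing: v_41(1617!) = 39 = 39.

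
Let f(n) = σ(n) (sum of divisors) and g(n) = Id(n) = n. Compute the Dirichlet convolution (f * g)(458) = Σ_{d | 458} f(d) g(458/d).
(σ * Id)(458) = 2295

Divisors of 458: [1, 2, 229, 458]. For each d | 458:
  d = 1: σ(1) · Id(458/1) = 1 · 458 = 458
  d = 2: σ(2) · Id(458/2) = 3 · 229 = 687
  d = 229: σ(229) · Id(458/229) = 230 · 2 = 460
  d = 458: σ(458) · Id(458/458) = 690 · 1 = 690
Summing: (σ * Id)(458) = 458 + 687 + 460 + 690 = 2295.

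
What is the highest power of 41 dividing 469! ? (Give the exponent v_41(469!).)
v_41(469!) = 11

Legendre's formula: v_p(n!) = Σ_{k ≥ 1} ⌊n / p^k⌋. For p = 41, n = 469, the terms are:
  ⌊469/41^1⌋ = ⌊469/41⌋ = 11
(the next term ⌊469/41^2⌋ = 0, terminating the sum). Summing: v_41(469!) = 11 = 11.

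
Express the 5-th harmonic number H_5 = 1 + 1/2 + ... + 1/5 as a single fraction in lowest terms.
H_5 = 137/60

Direct summation: H_5 = 1 + 1/2 + ... + 1/5. The least common denominator is lcm(1, ..., 5) = 60; over this denominator the numerator is 60 + 30 + 20 + 15 + 12 = 137, so H_5 = 137/60 (already in lowest terms) ≈ 2.28333. (The PNT-adjacent estimate ln(5) + γ ≈ 2.18665 matches within O(1/n).)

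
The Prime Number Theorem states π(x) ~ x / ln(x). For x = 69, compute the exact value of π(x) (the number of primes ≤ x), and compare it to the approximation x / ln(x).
π(69) = 19;  x/ln(x) ≈ 16.30;  relative error ≈ 14.23%.

Directly count primes up to 69: π(69) = 19. The PNT approximation gives 69/ln(69) ≈ 69/4.23411 ≈ 16.30. Relative error (π(x) − x/ln(x)) / π(x) ≈ 14.23%; the approximation is known to undercount slightly (Li(x) is a better estimate).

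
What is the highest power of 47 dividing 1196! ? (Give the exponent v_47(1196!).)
v_47(1196!) = 25

Legendre's formula: v_p(n!) = Σ_{k ≥ 1} ⌊n / p^k⌋. For p = 47, n = 1196, the terms are:
  ⌊1196/47^1⌋ = ⌊1196/47⌋ = 25
(the next term ⌊1196/47^2⌋ = 0, terminating the sum). Summing: v_47(1196!) = 25 = 25.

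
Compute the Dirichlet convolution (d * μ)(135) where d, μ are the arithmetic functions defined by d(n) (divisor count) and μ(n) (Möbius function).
(d * μ)(135) = 1

Divisors of 135: [1, 3, 5, 9, 15, 27, 45, 135]. For each d | 135:
  d = 1: d(1) · μ(135/1) = 1 · 0 = 0
  d = 3: d(3) · μ(135/3) = 2 · 0 = 0
  d = 5: d(5) · μ(135/5) = 2 · 0 = 0
  d = 9: d(9) · μ(135/9) = 3 · 1 = 3
  d = 15: d(15) · μ(135/15) = 4 · 0 = 0
  d = 27: d(27) · μ(135/27) = 4 · -1 = -4
  d = 45: d(45) · μ(135/45) = 6 · -1 = -6
  d = 135: d(135) · μ(135/135) = 8 · 1 = 8
Summing: (d * μ)(135) = 0 + 0 + 0 + 3 + 0 + -4 + -6 + 8 = 1.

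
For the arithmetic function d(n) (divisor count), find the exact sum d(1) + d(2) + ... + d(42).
Σ_{n ≤ 42} d(n) = 168

Compute d(n) for each 1 ≤ n ≤ 42: d(1) = 1, d(2) = 2, d(3) = 2, d(4) = 3, d(5) = 2, d(6) = 4, d(7) = 2, d(8) = 4, d(9) = 3, d(10) = 4, d(11) = 2, d(12) = 6, d(13) = 2, d(14) = 4, d(15) = 4, d(16) = 5, d(17) = 2, d(18) = 6, d(19) = 2, d(20) = 6, d(21) = 4, d(22) = 4, d(23) = 2, d(24) = 8, d(25) = 3, d(26) = 4, d(27) = 4, d(28) = 6, d(29) = 2, d(30) = 8, d(31) = 2, d(32) = 6, d(33) = 4, d(34) = 4, d(35) = 4, d(36) = 9, d(37) = 2, d(38) = 4, d(39) = 4, d(40) = 8, d(41) = 2, d(42) = 8. Summing all 42 values: 168. (Dirichlet's divisor formula: Σ_{n ≤ x} d(n) = x ln(x) + (2γ − 1) x + O(√x). For x = 42, the asymptotic estimate is ≈ 163.47.)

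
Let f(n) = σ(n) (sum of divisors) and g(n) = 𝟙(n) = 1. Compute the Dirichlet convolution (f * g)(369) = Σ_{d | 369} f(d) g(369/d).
(σ * 𝟙)(369) = 774

Divisors of 369: [1, 3, 9, 41, 123, 369]. For each d | 369:
  d = 1: σ(1) · 𝟙(369/1) = 1 · 1 = 1
  d = 3: σ(3) · 𝟙(369/3) = 4 · 1 = 4
  d = 9: σ(9) · 𝟙(369/9) = 13 · 1 = 13
  d = 41: σ(41) · 𝟙(369/41) = 42 · 1 = 42
  d = 123: σ(123) · 𝟙(369/123) = 168 · 1 = 168
  d = 369: σ(369) · 𝟙(369/369) = 546 · 1 = 546
Summing: (σ * 𝟙)(369) = 1 + 4 + 13 + 42 + 168 + 546 = 774.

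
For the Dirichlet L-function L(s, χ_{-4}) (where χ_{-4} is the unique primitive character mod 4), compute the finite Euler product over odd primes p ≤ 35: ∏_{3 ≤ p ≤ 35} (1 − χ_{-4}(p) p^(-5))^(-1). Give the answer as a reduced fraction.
∏ = 52015810615424538455317584769582112629834289625/52216435813704314792391924764477903837266444288

The odd primes p ≤ 35 are [3, 5, 7, 11, 13, 17, 19, 23, 29, 31]. For each, χ(p) = 1 if p ≡ 1 mod 4, χ(p) = −1 if p ≡ 3 mod 4. Taking (1 − χ(p)/p^5)^(-1) = p^5/(p^5 − χ(p)): (1 − (-1)/3^5)^(-1) · (1 − (1)/5^5)^(-1) · (1 − (-1)/7^5)^(-1) · (1 − (-1)/11^5)^(-1) · (1 − (1)/13^5)^(-1) · (1 − (1)/17^5)^(-1) · (1 − (-1)/19^5)^(-1) · (1 − (-1)/23^5)^(-1) · (1 − (1)/29^5)^(-1) · (1 − (-1)/31^5)^(-1) = 52015810615424538455317584769582112629834289625/52216435813704314792391924764477903837266444288.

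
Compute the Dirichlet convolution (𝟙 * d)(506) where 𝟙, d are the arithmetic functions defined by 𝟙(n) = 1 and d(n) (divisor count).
(𝟙 * d)(506) = 27

Divisors of 506: [1, 2, 11, 22, 23, 46, 253, 506]. For each d | 506:
  d = 1: 𝟙(1) · d(506/1) = 1 · 8 = 8
  d = 2: 𝟙(2) · d(506/2) = 1 · 4 = 4
  d = 11: 𝟙(11) · d(506/11) = 1 · 4 = 4
  d = 22: 𝟙(22) · d(506/22) = 1 · 2 = 2
  d = 23: 𝟙(23) · d(506/23) = 1 · 4 = 4
  d = 46: 𝟙(46) · d(506/46) = 1 · 2 = 2
  d = 253: 𝟙(253) · d(506/253) = 1 · 2 = 2
  d = 506: 𝟙(506) · d(506/506) = 1 · 1 = 1
Summing: (𝟙 * d)(506) = 8 + 4 + 4 + 2 + 4 + 2 + 2 + 1 = 27.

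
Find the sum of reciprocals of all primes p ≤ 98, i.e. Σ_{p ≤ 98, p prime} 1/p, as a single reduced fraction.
Σ 1/p = 4156517583588203716343221884611037839/2305567963945518424753102147331756070

π(98) = 25, so the primes ≤ 98 are [2, 3, 5, 7, 11, 13, 17, 19, 23, 29, 31, 37, 41, 43, 47, 53, 59, 61, 67, 71, 73, 79, 83, 89, 97]. Summing 1/p over these primes: 4156517583588203716343221884611037839/2305567963945518424753102147331756070 ≈ 1.8028. Mertens estimate ln ln(98) + 0.2615 ≈ 1.7843.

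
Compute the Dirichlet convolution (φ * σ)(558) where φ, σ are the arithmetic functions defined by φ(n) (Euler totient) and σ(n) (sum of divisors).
(φ * σ)(558) = 6696

Divisors of 558: [1, 2, 3, 6, 9, 18, 31, 62, 93, 186, 279, 558]. For each d | 558:
  d = 1: φ(1) · σ(558/1) = 1 · 1248 = 1248
  d = 2: φ(2) · σ(558/2) = 1 · 416 = 416
  d = 3: φ(3) · σ(558/3) = 2 · 384 = 768
  d = 6: φ(6) · σ(558/6) = 2 · 128 = 256
  d = 9: φ(9) · σ(558/9) = 6 · 96 = 576
  d = 18: φ(18) · σ(558/18) = 6 · 32 = 192
  d = 31: φ(31) · σ(558/31) = 30 · 39 = 1170
  d = 62: φ(62) · σ(558/62) = 30 · 13 = 390
  d = 93: φ(93) · σ(558/93) = 60 · 12 = 720
  d = 186: φ(186) · σ(558/186) = 60 · 4 = 240
  d = 279: φ(279) · σ(558/279) = 180 · 3 = 540
  d = 558: φ(558) · σ(558/558) = 180 · 1 = 180
Summing: (φ * σ)(558) = 1248 + 416 + 768 + 256 + 576 + 192 + 1170 + 390 + 720 + 240 + 540 + 180 = 6696.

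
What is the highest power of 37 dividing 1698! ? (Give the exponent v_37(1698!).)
v_37(1698!) = 46

Legendre's formula: v_p(n!) = Σ_{k ≥ 1} ⌊n / p^k⌋. For p = 37, n = 1698, the terms are:
  ⌊1698/37^1⌋ = ⌊1698/37⌋ = 45
  ⌊1698/37^2⌋ = ⌊1698/1369⌋ = 1
(the next term ⌊1698/37^3⌋ = 0, terminating the sum). Summing: v_37(1698!) = 45 + 1 = 46.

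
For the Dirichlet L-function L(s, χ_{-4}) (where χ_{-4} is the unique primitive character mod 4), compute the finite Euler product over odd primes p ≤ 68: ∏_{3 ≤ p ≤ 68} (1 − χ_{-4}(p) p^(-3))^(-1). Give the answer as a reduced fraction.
∏ = 497044101252700953274063170881740849527845657594881/512972994773739111227016105418519405174088647311360

The odd primes p ≤ 68 are [3, 5, 7, 11, 13, 17, 19, 23, 29, 31, 37, 41, 43, 47, 53, 59, 61, 67]. For each, χ(p) = 1 if p ≡ 1 mod 4, χ(p) = −1 if p ≡ 3 mod 4. Taking (1 − χ(p)/p^3)^(-1) = p^3/(p^3 − χ(p)): (1 − (-1)/3^3)^(-1) · (1 − (1)/5^3)^(-1) · (1 − (-1)/7^3)^(-1) · (1 − (-1)/11^3)^(-1) · (1 − (1)/13^3)^(-1) · (1 − (1)/17^3)^(-1) · (1 − (-1)/19^3)^(-1) · (1 − (-1)/23^3)^(-1) · (1 − (1)/29^3)^(-1) · (1 − (-1)/31^3)^(-1) · (1 − (1)/37^3)^(-1) · (1 − (1)/41^3)^(-1) · (1 − (-1)/43^3)^(-1) · (1 − (-1)/47^3)^(-1) · (1 − (1)/53^3)^(-1) · (1 − (-1)/59^3)^(-1) · (1 − (1)/61^3)^(-1) · (1 − (-1)/67^3)^(-1) = 497044101252700953274063170881740849527845657594881/512972994773739111227016105418519405174088647311360.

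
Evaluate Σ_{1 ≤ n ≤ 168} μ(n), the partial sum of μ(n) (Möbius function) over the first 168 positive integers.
Σ_{n ≤ 168} μ(n) = -1

Compute μ(n) for each 1 ≤ n ≤ 168: μ(1) = 1, μ(2) = -1, μ(3) = -1, μ(4) = 0, μ(5) = -1, μ(6) = 1, μ(7) = -1, μ(8) = 0, μ(9) = 0, μ(10) = 1, μ(11) = -1, μ(12) = 0, μ(13) = -1, μ(14) = 1, μ(15) = 1, μ(16) = 0, μ(17) = -1, μ(18) = 0, μ(19) = -1, μ(20) = 0, μ(21) = 1, μ(22) = 1, μ(23) = -1, μ(24) = 0, μ(25) = 0, μ(26) = 1, μ(27) = 0, μ(28) = 0, μ(29) = -1, μ(30) = -1, μ(31) = -1, μ(32) = 0, μ(33) = 1, μ(34) = 1, μ(35) = 1, μ(36) = 0, μ(37) = -1, μ(38) = 1, μ(39) = 1, μ(40) = 0, μ(41) = -1, μ(42) = -1, μ(43) = -1, μ(44) = 0, μ(45) = 0, μ(46) = 1, μ(47) = -1, μ(48) = 0, μ(49) = 0, μ(50) = 0, μ(51) = 1, μ(52) = 0, μ(53) = -1, μ(54) = 0, μ(55) = 1, μ(56) = 0, μ(57) = 1, μ(58) = 1, μ(59) = -1, μ(60) = 0, μ(61) = -1, μ(62) = 1, μ(63) = 0, μ(64) = 0, μ(65) = 1, μ(66) = -1, μ(67) = -1, μ(68) = 0, μ(69) = 1, μ(70) = -1, μ(71) = -1, μ(72) = 0, μ(73) = -1, μ(74) = 1, μ(75) = 0, μ(76) = 0, μ(77) = 1, μ(78) = -1, μ(79) = -1, μ(80) = 0, μ(81) = 0, μ(82) = 1, μ(83) = -1, μ(84) = 0, μ(85) = 1, μ(86) = 1, μ(87) = 1, μ(88) = 0, μ(89) = -1, μ(90) = 0, μ(91) = 1, μ(92) = 0, μ(93) = 1, μ(94) = 1, μ(95) = 1, μ(96) = 0, μ(97) = -1, μ(98) = 0, μ(99) = 0, μ(100) = 0, μ(101) = -1, μ(102) = -1, μ(103) = -1, μ(104) = 0, μ(105) = -1, μ(106) = 1, μ(107) = -1, μ(108) = 0, μ(109) = -1, μ(110) = -1, μ(111) = 1, μ(112) = 0, μ(113) = -1, μ(114) = -1, μ(115) = 1, μ(116) = 0, μ(117) = 0, μ(118) = 1, μ(119) = 1, μ(120) = 0, μ(121) = 0, μ(122) = 1, μ(123) = 1, μ(124) = 0, μ(125) = 0, μ(126) = 0, μ(127) = -1, μ(128) = 0, μ(129) = 1, μ(130) = -1, μ(131) = -1, μ(132) = 0, μ(133) = 1, μ(134) = 1, μ(135) = 0, μ(136) = 0, μ(137) = -1, μ(138) = -1, μ(139) = -1, μ(140) = 0, μ(141) = 1, μ(142) = 1, μ(143) = 1, μ(144) = 0, μ(145) = 1, μ(146) = 1, μ(147) = 0, μ(148) = 0, μ(149) = -1, μ(150) = 0, μ(151) = -1, μ(152) = 0, μ(153) = 0, μ(154) = -1, μ(155) = 1, μ(156) = 0, μ(157) = -1, μ(158) = 1, μ(159) = 1, μ(160) = 0, μ(161) = 1, μ(162) = 0, μ(163) = -1, μ(164) = 0, μ(165) = -1, μ(166) = 1, μ(167) = -1, μ(168) = 0. Summing all 168 values: -1. (Mertens function M(x) = Σ_{n ≤ x} μ(n); on average M(x) should be small (PNT ⟺ M(x) = o(x)).)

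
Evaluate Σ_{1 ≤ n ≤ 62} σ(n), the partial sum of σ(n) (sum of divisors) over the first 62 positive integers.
Σ_{n ≤ 62} σ(n) = 3172

Compute σ(n) for each 1 ≤ n ≤ 62: σ(1) = 1, σ(2) = 3, σ(3) = 4, σ(4) = 7, σ(5) = 6, σ(6) = 12, σ(7) = 8, σ(8) = 15, σ(9) = 13, σ(10) = 18, σ(11) = 12, σ(12) = 28, σ(13) = 14, σ(14) = 24, σ(15) = 24, σ(16) = 31, σ(17) = 18, σ(18) = 39, σ(19) = 20, σ(20) = 42, σ(21) = 32, σ(22) = 36, σ(23) = 24, σ(24) = 60, σ(25) = 31, σ(26) = 42, σ(27) = 40, σ(28) = 56, σ(29) = 30, σ(30) = 72, σ(31) = 32, σ(32) = 63, σ(33) = 48, σ(34) = 54, σ(35) = 48, σ(36) = 91, σ(37) = 38, σ(38) = 60, σ(39) = 56, σ(40) = 90, σ(41) = 42, σ(42) = 96, σ(43) = 44, σ(44) = 84, σ(45) = 78, σ(46) = 72, σ(47) = 48, σ(48) = 124, σ(49) = 57, σ(50) = 93, σ(51) = 72, σ(52) = 98, σ(53) = 54, σ(54) = 120, σ(55) = 72, σ(56) = 120, σ(57) = 80, σ(58) = 90, σ(59) = 60, σ(60) = 168, σ(61) = 62, σ(62) = 96. Summing all 62 values: 3172. (Average order: Σ_{n ≤ x} σ(n) ~ (π²/12) x². For x = 62, (π²/12)·62² ≈ 3161.56.)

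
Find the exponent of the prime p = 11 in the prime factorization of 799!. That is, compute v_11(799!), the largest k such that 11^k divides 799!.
v_11(799!) = 78

Legendre's formula: v_p(n!) = Σ_{k ≥ 1} ⌊n / p^k⌋. For p = 11, n = 799, the terms are:
  ⌊799/11^1⌋ = ⌊799/11⌋ = 72
  ⌊799/11^2⌋ = ⌊799/121⌋ = 6
(the next term ⌊799/11^3⌋ = 0, terminating the sum). Summing: v_11(799!) = 72 + 6 = 78.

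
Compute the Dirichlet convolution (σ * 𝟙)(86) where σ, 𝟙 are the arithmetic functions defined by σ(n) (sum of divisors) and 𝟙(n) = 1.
(σ * 𝟙)(86) = 180

Divisors of 86: [1, 2, 43, 86]. For each d | 86:
  d = 1: σ(1) · 𝟙(86/1) = 1 · 1 = 1
  d = 2: σ(2) · 𝟙(86/2) = 3 · 1 = 3
  d = 43: σ(43) · 𝟙(86/43) = 44 · 1 = 44
  d = 86: σ(86) · 𝟙(86/86) = 132 · 1 = 132
Summing: (σ * 𝟙)(86) = 1 + 3 + 44 + 132 = 180.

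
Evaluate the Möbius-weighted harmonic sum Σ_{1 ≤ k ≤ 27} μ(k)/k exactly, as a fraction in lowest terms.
Σ μ(k)/k = 4165258/111546435

Values of μ(k) for 1 ≤ k ≤ 27: μ(1) = 1, μ(2) = -1, μ(3) = -1, μ(5) = -1, μ(6) = 1, μ(7) = -1, μ(10) = 1, μ(11) = -1, μ(13) = -1, μ(14) = 1, μ(15) = 1, μ(17) = -1, μ(19) = -1, μ(21) = 1, μ(22) = 1, μ(23) = -1, μ(26) = 1, with μ = 0 on non-squarefree integers. Summing μ(k)/k for k where μ(k) ≠ 0 gives 4165258/111546435 ≈ 0.0373. (PNT ⟺ this sum → 0 as n → ∞.)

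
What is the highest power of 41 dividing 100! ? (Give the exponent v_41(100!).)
v_41(100!) = 2

Legendre's formula: v_p(n!) = Σ_{k ≥ 1} ⌊n / p^k⌋. For p = 41, n = 100, the terms are:
  ⌊100/41^1⌋ = ⌊100/41⌋ = 2
(the next term ⌊100/41^2⌋ = 0, terminating the sum). Summing: v_41(100!) = 2 = 2.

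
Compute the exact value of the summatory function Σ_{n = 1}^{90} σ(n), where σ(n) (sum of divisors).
Σ_{n ≤ 90} σ(n) = 6733

Compute σ(n) for each 1 ≤ n ≤ 90: σ(1) = 1, σ(2) = 3, σ(3) = 4, σ(4) = 7, σ(5) = 6, σ(6) = 12, σ(7) = 8, σ(8) = 15, σ(9) = 13, σ(10) = 18, σ(11) = 12, σ(12) = 28, σ(13) = 14, σ(14) = 24, σ(15) = 24, σ(16) = 31, σ(17) = 18, σ(18) = 39, σ(19) = 20, σ(20) = 42, σ(21) = 32, σ(22) = 36, σ(23) = 24, σ(24) = 60, σ(25) = 31, σ(26) = 42, σ(27) = 40, σ(28) = 56, σ(29) = 30, σ(30) = 72, σ(31) = 32, σ(32) = 63, σ(33) = 48, σ(34) = 54, σ(35) = 48, σ(36) = 91, σ(37) = 38, σ(38) = 60, σ(39) = 56, σ(40) = 90, σ(41) = 42, σ(42) = 96, σ(43) = 44, σ(44) = 84, σ(45) = 78, σ(46) = 72, σ(47) = 48, σ(48) = 124, σ(49) = 57, σ(50) = 93, σ(51) = 72, σ(52) = 98, σ(53) = 54, σ(54) = 120, σ(55) = 72, σ(56) = 120, σ(57) = 80, σ(58) = 90, σ(59) = 60, σ(60) = 168, σ(61) = 62, σ(62) = 96, σ(63) = 104, σ(64) = 127, σ(65) = 84, σ(66) = 144, σ(67) = 68, σ(68) = 126, σ(69) = 96, σ(70) = 144, σ(71) = 72, σ(72) = 195, σ(73) = 74, σ(74) = 114, σ(75) = 124, σ(76) = 140, σ(77) = 96, σ(78) = 168, σ(79) = 80, σ(80) = 186, σ(81) = 121, σ(82) = 126, σ(83) = 84, σ(84) = 224, σ(85) = 108, σ(86) = 132, σ(87) = 120, σ(88) = 180, σ(89) = 90, σ(90) = 234. Summing all 90 values: 6733. (Average order: Σ_{n ≤ x} σ(n) ~ (π²/12) x². For x = 90, (π²/12)·90² ≈ 6661.98.)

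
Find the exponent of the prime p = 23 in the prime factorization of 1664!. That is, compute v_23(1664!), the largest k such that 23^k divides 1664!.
v_23(1664!) = 75

Legendre's formula: v_p(n!) = Σ_{k ≥ 1} ⌊n / p^k⌋. For p = 23, n = 1664, the terms are:
  ⌊1664/23^1⌋ = ⌊1664/23⌋ = 72
  ⌊1664/23^2⌋ = ⌊1664/529⌋ = 3
(the next term ⌊1664/23^3⌋ = 0, terminating the sum). Summing: v_23(1664!) = 72 + 3 = 75.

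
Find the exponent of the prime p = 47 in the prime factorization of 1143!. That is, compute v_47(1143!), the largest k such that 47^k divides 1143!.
v_47(1143!) = 24

Legendre's formula: v_p(n!) = Σ_{k ≥ 1} ⌊n / p^k⌋. For p = 47, n = 1143, the terms are:
  ⌊1143/47^1⌋ = ⌊1143/47⌋ = 24
(the next term ⌊1143/47^2⌋ = 0, terminating the sum). Summing: v_47(1143!) = 24 = 24.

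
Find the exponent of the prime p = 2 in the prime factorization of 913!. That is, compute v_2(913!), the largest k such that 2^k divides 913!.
v_2(913!) = 908

Legendre's formula: v_p(n!) = Σ_{k ≥ 1} ⌊n / p^k⌋. For p = 2, n = 913, the terms are:
  ⌊913/2^1⌋ = ⌊913/2⌋ = 456
  ⌊913/2^2⌋ = ⌊913/4⌋ = 228
  ⌊913/2^3⌋ = ⌊913/8⌋ = 114
  ⌊913/2^4⌋ = ⌊913/16⌋ = 57
  ⌊913/2^5⌋ = ⌊913/32⌋ = 28
  ⌊913/2^6⌋ = ⌊913/64⌋ = 14
  ⌊913/2^7⌋ = ⌊913/128⌋ = 7
  ⌊913/2^8⌋ = ⌊913/256⌋ = 3
  ⌊913/2^9⌋ = ⌊913/512⌋ = 1
(the next term ⌊913/2^10⌋ = 0, terminating the sum). Summing: v_2(913!) = 456 + 228 + 114 + 57 + 28 + 14 + 7 + 3 + 1 = 908.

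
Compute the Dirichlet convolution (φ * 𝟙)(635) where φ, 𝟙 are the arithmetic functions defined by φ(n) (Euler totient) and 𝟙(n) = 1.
(φ * 𝟙)(635) = 635

Divisors of 635: [1, 5, 127, 635]. For each d | 635:
  d = 1: φ(1) · 𝟙(635/1) = 1 · 1 = 1
  d = 5: φ(5) · 𝟙(635/5) = 4 · 1 = 4
  d = 127: φ(127) · 𝟙(635/127) = 126 · 1 = 126
  d = 635: φ(635) · 𝟙(635/635) = 504 · 1 = 504
Summing: (φ * 𝟙)(635) = 1 + 4 + 126 + 504 = 635.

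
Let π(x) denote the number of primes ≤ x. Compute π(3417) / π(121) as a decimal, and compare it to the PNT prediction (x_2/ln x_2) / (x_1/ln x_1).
π(3417)/π(121) = 480/30 ≈ 16.0000;  PNT prediction ≈ 16.6449.

π(121) = 30 and π(3417) = 480, so π(3417)/π(121) ≈ 16.0000. The PNT-predicted ratio is (3417/ln(3417)) / (121/ln(121)) ≈ 16.6449. The two agree to within a few percent, as expected.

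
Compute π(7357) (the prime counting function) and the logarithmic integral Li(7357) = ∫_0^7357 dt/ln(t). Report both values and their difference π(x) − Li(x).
π(7357) = 937;  Li(7357) ≈ 954.54;  π(x) − Li(x) ≈ -17.54.

Direct count of primes ≤ 7357 gives π(7357) = 937. Numerical evaluation of the logarithmic integral gives Li(7357) ≈ 954.54. The difference π(x) − Li(x) ≈ -17.54 is typically negative for small/moderate x (Li(x) overestimates), though Littlewood's theorem shows this sign changes infinitely often.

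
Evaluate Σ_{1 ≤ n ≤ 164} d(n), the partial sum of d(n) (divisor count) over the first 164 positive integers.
Σ_{n ≤ 164} d(n) = 864

Compute d(n) for each 1 ≤ n ≤ 164: d(1) = 1, d(2) = 2, d(3) = 2, d(4) = 3, d(5) = 2, d(6) = 4, d(7) = 2, d(8) = 4, d(9) = 3, d(10) = 4, d(11) = 2, d(12) = 6, d(13) = 2, d(14) = 4, d(15) = 4, d(16) = 5, d(17) = 2, d(18) = 6, d(19) = 2, d(20) = 6, d(21) = 4, d(22) = 4, d(23) = 2, d(24) = 8, d(25) = 3, d(26) = 4, d(27) = 4, d(28) = 6, d(29) = 2, d(30) = 8, d(31) = 2, d(32) = 6, d(33) = 4, d(34) = 4, d(35) = 4, d(36) = 9, d(37) = 2, d(38) = 4, d(39) = 4, d(40) = 8, d(41) = 2, d(42) = 8, d(43) = 2, d(44) = 6, d(45) = 6, d(46) = 4, d(47) = 2, d(48) = 10, d(49) = 3, d(50) = 6, d(51) = 4, d(52) = 6, d(53) = 2, d(54) = 8, d(55) = 4, d(56) = 8, d(57) = 4, d(58) = 4, d(59) = 2, d(60) = 12, d(61) = 2, d(62) = 4, d(63) = 6, d(64) = 7, d(65) = 4, d(66) = 8, d(67) = 2, d(68) = 6, d(69) = 4, d(70) = 8, d(71) = 2, d(72) = 12, d(73) = 2, d(74) = 4, d(75) = 6, d(76) = 6, d(77) = 4, d(78) = 8, d(79) = 2, d(80) = 10, d(81) = 5, d(82) = 4, d(83) = 2, d(84) = 12, d(85) = 4, d(86) = 4, d(87) = 4, d(88) = 8, d(89) = 2, d(90) = 12, d(91) = 4, d(92) = 6, d(93) = 4, d(94) = 4, d(95) = 4, d(96) = 12, d(97) = 2, d(98) = 6, d(99) = 6, d(100) = 9, d(101) = 2, d(102) = 8, d(103) = 2, d(104) = 8, d(105) = 8, d(106) = 4, d(107) = 2, d(108) = 12, d(109) = 2, d(110) = 8, d(111) = 4, d(112) = 10, d(113) = 2, d(114) = 8, d(115) = 4, d(116) = 6, d(117) = 6, d(118) = 4, d(119) = 4, d(120) = 16, d(121) = 3, d(122) = 4, d(123) = 4, d(124) = 6, d(125) = 4, d(126) = 12, d(127) = 2, d(128) = 8, d(129) = 4, d(130) = 8, d(131) = 2, d(132) = 12, d(133) = 4, d(134) = 4, d(135) = 8, d(136) = 8, d(137) = 2, d(138) = 8, d(139) = 2, d(140) = 12, d(141) = 4, d(142) = 4, d(143) = 4, d(144) = 15, d(145) = 4, d(146) = 4, d(147) = 6, d(148) = 6, d(149) = 2, d(150) = 12, d(151) = 2, d(152) = 8, d(153) = 6, d(154) = 8, d(155) = 4, d(156) = 12, d(157) = 2, d(158) = 4, d(159) = 4, d(160) = 12, d(161) = 4, d(162) = 10, d(163) = 2, d(164) = 6. Summing all 164 values: 864. (Dirichlet's divisor formula: Σ_{n ≤ x} d(n) = x ln(x) + (2γ − 1) x + O(√x). For x = 164, the asymptotic estimate is ≈ 861.70.)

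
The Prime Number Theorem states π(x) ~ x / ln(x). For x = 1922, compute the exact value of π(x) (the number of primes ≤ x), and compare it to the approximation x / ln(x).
π(1922) = 293;  x/ln(x) ≈ 254.20;  relative error ≈ 13.24%.

Directly count primes up to 1922: π(1922) = 293. The PNT approximation gives 1922/ln(1922) ≈ 1922/7.56112 ≈ 254.20. Relative error (π(x) − x/ln(x)) / π(x) ≈ 13.24%; the approximation is known to undercount slightly (Li(x) is a better estimate).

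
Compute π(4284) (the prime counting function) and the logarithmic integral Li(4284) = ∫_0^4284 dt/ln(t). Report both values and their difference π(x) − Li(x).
π(4284) = 588;  Li(4284) ≈ 599.46;  π(x) − Li(x) ≈ -11.46.

Direct count of primes ≤ 4284 gives π(4284) = 588. Numerical evaluation of the logarithmic integral gives Li(4284) ≈ 599.46. The difference π(x) − Li(x) ≈ -11.46 is typically negative for small/moderate x (Li(x) overestimates), though Littlewood's theorem shows this sign changes infinitely often.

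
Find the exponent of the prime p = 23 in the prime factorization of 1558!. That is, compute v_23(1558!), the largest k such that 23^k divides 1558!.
v_23(1558!) = 69

Legendre's formula: v_p(n!) = Σ_{k ≥ 1} ⌊n / p^k⌋. For p = 23, n = 1558, the terms are:
  ⌊1558/23^1⌋ = ⌊1558/23⌋ = 67
  ⌊1558/23^2⌋ = ⌊1558/529⌋ = 2
(the next term ⌊1558/23^3⌋ = 0, terminating the sum). Summing: v_23(1558!) = 67 + 2 = 69.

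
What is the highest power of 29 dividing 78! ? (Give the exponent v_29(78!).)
v_29(78!) = 2

Legendre's formula: v_p(n!) = Σ_{k ≥ 1} ⌊n / p^k⌋. For p = 29, n = 78, the terms are:
  ⌊78/29^1⌋ = ⌊78/29⌋ = 2
(the next term ⌊78/29^2⌋ = 0, terminating the sum). Summing: v_29(78!) = 2 = 2.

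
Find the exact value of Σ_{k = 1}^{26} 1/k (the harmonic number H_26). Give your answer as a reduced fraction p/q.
H_26 = 34395742267/8923714800

Direct summation: H_26 = 1 + 1/2 + ... + 1/26. The least common denominator is lcm(1, ..., 26) = 26771144400; over this denominator the numerator is 26771144400 + 13385572200 + 8923714800 + 6692786100 + 5354228880 + 4461857400 + 3824449200 + 3346393050 + 2974571600 + 2677114440 + 2433740400 + 2230928700 + 2059318800 + 1912224600 + 1784742960 + 1673196525 + 1574773200 + 1487285800 + 1409007600 + 1338557220 + 1274816400 + 1216870200 + 1163962800 + 1115464350 + 1070845776 + 1029659400 = 103187226801, so H_26 = 103187226801/26771144400; reducing by gcd(103187226801, 26771144400) = 3 gives 34395742267/8923714800 ≈ 3.85442. (The PNT-adjacent estimate ln(26) + γ ≈ 3.83531 matches within O(1/n).)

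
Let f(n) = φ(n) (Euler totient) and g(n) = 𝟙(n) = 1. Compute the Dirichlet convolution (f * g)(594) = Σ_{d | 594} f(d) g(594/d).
(φ * 𝟙)(594) = 594

Divisors of 594: [1, 2, 3, 6, 9, 11, 18, 22, 27, 33, 54, 66, 99, 198, 297, 594]. For each d | 594:
  d = 1: φ(1) · 𝟙(594/1) = 1 · 1 = 1
  d = 2: φ(2) · 𝟙(594/2) = 1 · 1 = 1
  d = 3: φ(3) · 𝟙(594/3) = 2 · 1 = 2
  d = 6: φ(6) · 𝟙(594/6) = 2 · 1 = 2
  d = 9: φ(9) · 𝟙(594/9) = 6 · 1 = 6
  d = 11: φ(11) · 𝟙(594/11) = 10 · 1 = 10
  d = 18: φ(18) · 𝟙(594/18) = 6 · 1 = 6
  d = 22: φ(22) · 𝟙(594/22) = 10 · 1 = 10
  d = 27: φ(27) · 𝟙(594/27) = 18 · 1 = 18
  d = 33: φ(33) · 𝟙(594/33) = 20 · 1 = 20
  d = 54: φ(54) · 𝟙(594/54) = 18 · 1 = 18
  d = 66: φ(66) · 𝟙(594/66) = 20 · 1 = 20
  d = 99: φ(99) · 𝟙(594/99) = 60 · 1 = 60
  d = 198: φ(198) · 𝟙(594/198) = 60 · 1 = 60
  d = 297: φ(297) · 𝟙(594/297) = 180 · 1 = 180
  d = 594: φ(594) · 𝟙(594/594) = 180 · 1 = 180
Summing: (φ * 𝟙)(594) = 1 + 1 + 2 + 2 + 6 + 10 + 6 + 10 + 18 + 20 + 18 + 20 + 60 + 60 + 180 + 180 = 594.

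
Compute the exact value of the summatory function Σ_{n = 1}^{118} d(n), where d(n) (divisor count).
Σ_{n ≤ 118} d(n) = 582

Compute d(n) for each 1 ≤ n ≤ 118: d(1) = 1, d(2) = 2, d(3) = 2, d(4) = 3, d(5) = 2, d(6) = 4, d(7) = 2, d(8) = 4, d(9) = 3, d(10) = 4, d(11) = 2, d(12) = 6, d(13) = 2, d(14) = 4, d(15) = 4, d(16) = 5, d(17) = 2, d(18) = 6, d(19) = 2, d(20) = 6, d(21) = 4, d(22) = 4, d(23) = 2, d(24) = 8, d(25) = 3, d(26) = 4, d(27) = 4, d(28) = 6, d(29) = 2, d(30) = 8, d(31) = 2, d(32) = 6, d(33) = 4, d(34) = 4, d(35) = 4, d(36) = 9, d(37) = 2, d(38) = 4, d(39) = 4, d(40) = 8, d(41) = 2, d(42) = 8, d(43) = 2, d(44) = 6, d(45) = 6, d(46) = 4, d(47) = 2, d(48) = 10, d(49) = 3, d(50) = 6, d(51) = 4, d(52) = 6, d(53) = 2, d(54) = 8, d(55) = 4, d(56) = 8, d(57) = 4, d(58) = 4, d(59) = 2, d(60) = 12, d(61) = 2, d(62) = 4, d(63) = 6, d(64) = 7, d(65) = 4, d(66) = 8, d(67) = 2, d(68) = 6, d(69) = 4, d(70) = 8, d(71) = 2, d(72) = 12, d(73) = 2, d(74) = 4, d(75) = 6, d(76) = 6, d(77) = 4, d(78) = 8, d(79) = 2, d(80) = 10, d(81) = 5, d(82) = 4, d(83) = 2, d(84) = 12, d(85) = 4, d(86) = 4, d(87) = 4, d(88) = 8, d(89) = 2, d(90) = 12, d(91) = 4, d(92) = 6, d(93) = 4, d(94) = 4, d(95) = 4, d(96) = 12, d(97) = 2, d(98) = 6, d(99) = 6, d(100) = 9, d(101) = 2, d(102) = 8, d(103) = 2, d(104) = 8, d(105) = 8, d(106) = 4, d(107) = 2, d(108) = 12, d(109) = 2, d(110) = 8, d(111) = 4, d(112) = 10, d(113) = 2, d(114) = 8, d(115) = 4, d(116) = 6, d(117) = 6, d(118) = 4. Summing all 118 values: 582. (Dirichlet's divisor formula: Σ_{n ≤ x} d(n) = x ln(x) + (2γ − 1) x + O(√x). For x = 118, the asymptotic estimate is ≈ 581.16.)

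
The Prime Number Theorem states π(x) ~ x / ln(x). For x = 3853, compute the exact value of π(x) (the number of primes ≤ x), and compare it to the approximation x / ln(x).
π(3853) = 535;  x/ln(x) ≈ 466.66;  relative error ≈ 12.77%.

Directly count primes up to 3853: π(3853) = 535. The PNT approximation gives 3853/ln(3853) ≈ 3853/8.25661 ≈ 466.66. Relative error (π(x) − x/ln(x)) / π(x) ≈ 12.77%; the approximation is known to undercount slightly (Li(x) is a better estimate).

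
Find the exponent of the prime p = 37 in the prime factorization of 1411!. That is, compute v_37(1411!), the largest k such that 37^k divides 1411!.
v_37(1411!) = 39

Legendre's formula: v_p(n!) = Σ_{k ≥ 1} ⌊n / p^k⌋. For p = 37, n = 1411, the terms are:
  ⌊1411/37^1⌋ = ⌊1411/37⌋ = 38
  ⌊1411/37^2⌋ = ⌊1411/1369⌋ = 1
(the next term ⌊1411/37^3⌋ = 0, terminating the sum). Summing: v_37(1411!) = 38 + 1 = 39.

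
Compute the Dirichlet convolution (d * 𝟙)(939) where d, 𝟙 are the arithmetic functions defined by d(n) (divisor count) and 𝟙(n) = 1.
(d * 𝟙)(939) = 9

Divisors of 939: [1, 3, 313, 939]. For each d | 939:
  d = 1: d(1) · 𝟙(939/1) = 1 · 1 = 1
  d = 3: d(3) · 𝟙(939/3) = 2 · 1 = 2
  d = 313: d(313) · 𝟙(939/313) = 2 · 1 = 2
  d = 939: d(939) · 𝟙(939/939) = 4 · 1 = 4
Summing: (d * 𝟙)(939) = 1 + 2 + 2 + 4 = 9.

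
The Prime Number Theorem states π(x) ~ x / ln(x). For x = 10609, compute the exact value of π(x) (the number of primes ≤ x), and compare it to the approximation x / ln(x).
π(10609) = 1294;  x/ln(x) ≈ 1144.51;  relative error ≈ 11.55%.

Directly count primes up to 10609: π(10609) = 1294. The PNT approximation gives 10609/ln(10609) ≈ 10609/9.26946 ≈ 1144.51. Relative error (π(x) − x/ln(x)) / π(x) ≈ 11.55%; the approximation is known to undercount slightly (Li(x) is a better estimate).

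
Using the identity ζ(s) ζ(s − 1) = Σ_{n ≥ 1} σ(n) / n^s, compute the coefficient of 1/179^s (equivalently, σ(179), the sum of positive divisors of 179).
σ(179) = 180

In the product (Σ m^0/m^s)(Σ k / k^s) = Σ (Σ_{d | n} d) / n^s, the coefficient of 1/n^s is σ(n) = Σ_{d | n} d. For n = 179, divisors are [1, 179]; summing: σ(179) = 180.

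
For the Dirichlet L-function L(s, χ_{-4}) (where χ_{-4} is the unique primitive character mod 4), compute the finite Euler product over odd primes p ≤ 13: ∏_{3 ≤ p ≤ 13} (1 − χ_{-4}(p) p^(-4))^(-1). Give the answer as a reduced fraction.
∏ = 12412162137375/12550936856576

The odd primes p ≤ 13 are [3, 5, 7, 11, 13]. For each, χ(p) = 1 if p ≡ 1 mod 4, χ(p) = −1 if p ≡ 3 mod 4. Taking (1 − χ(p)/p^4)^(-1) = p^4/(p^4 − χ(p)): (1 − (-1)/3^4)^(-1) · (1 − (1)/5^4)^(-1) · (1 − (-1)/7^4)^(-1) · (1 − (-1)/11^4)^(-1) · (1 − (1)/13^4)^(-1) = 12412162137375/12550936856576.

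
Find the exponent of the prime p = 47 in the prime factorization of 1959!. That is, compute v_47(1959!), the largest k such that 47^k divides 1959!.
v_47(1959!) = 41

Legendre's formula: v_p(n!) = Σ_{k ≥ 1} ⌊n / p^k⌋. For p = 47, n = 1959, the terms are:
  ⌊1959/47^1⌋ = ⌊1959/47⌋ = 41
(the next term ⌊1959/47^2⌋ = 0, terminating the sum). Summing: v_47(1959!) = 41 = 41.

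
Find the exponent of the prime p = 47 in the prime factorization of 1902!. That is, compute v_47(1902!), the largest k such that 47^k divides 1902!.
v_47(1902!) = 40

Legendre's formula: v_p(n!) = Σ_{k ≥ 1} ⌊n / p^k⌋. For p = 47, n = 1902, the terms are:
  ⌊1902/47^1⌋ = ⌊1902/47⌋ = 40
(the next term ⌊1902/47^2⌋ = 0, terminating the sum). Summing: v_47(1902!) = 40 = 40.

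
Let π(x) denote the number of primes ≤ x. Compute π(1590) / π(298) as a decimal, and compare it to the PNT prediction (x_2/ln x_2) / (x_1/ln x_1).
π(1590)/π(298) = 250/62 ≈ 4.0323;  PNT prediction ≈ 4.1236.

π(298) = 62 and π(1590) = 250, so π(1590)/π(298) ≈ 4.0323. The PNT-predicted ratio is (1590/ln(1590)) / (298/ln(298)) ≈ 4.1236. The two agree to within a few percent, as expected.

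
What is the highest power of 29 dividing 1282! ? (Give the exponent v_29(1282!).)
v_29(1282!) = 45

Legendre's formula: v_p(n!) = Σ_{k ≥ 1} ⌊n / p^k⌋. For p = 29, n = 1282, the terms are:
  ⌊1282/29^1⌋ = ⌊1282/29⌋ = 44
  ⌊1282/29^2⌋ = ⌊1282/841⌋ = 1
(the next term ⌊1282/29^3⌋ = 0, terminating the sum). Summing: v_29(1282!) = 44 + 1 = 45.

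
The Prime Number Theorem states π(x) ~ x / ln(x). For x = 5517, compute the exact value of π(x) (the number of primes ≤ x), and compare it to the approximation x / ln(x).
π(5517) = 728;  x/ln(x) ≈ 640.35;  relative error ≈ 12.04%.

Directly count primes up to 5517: π(5517) = 728. The PNT approximation gives 5517/ln(5517) ≈ 5517/8.61559 ≈ 640.35. Relative error (π(x) − x/ln(x)) / π(x) ≈ 12.04%; the approximation is known to undercount slightly (Li(x) is a better estimate).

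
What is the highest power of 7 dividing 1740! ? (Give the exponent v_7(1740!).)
v_7(1740!) = 288

Legendre's formula: v_p(n!) = Σ_{k ≥ 1} ⌊n / p^k⌋. For p = 7, n = 1740, the terms are:
  ⌊1740/7^1⌋ = ⌊1740/7⌋ = 248
  ⌊1740/7^2⌋ = ⌊1740/49⌋ = 35
  ⌊1740/7^3⌋ = ⌊1740/343⌋ = 5
(the next term ⌊1740/7^4⌋ = 0, terminating the sum). Summing: v_7(1740!) = 248 + 35 + 5 = 288.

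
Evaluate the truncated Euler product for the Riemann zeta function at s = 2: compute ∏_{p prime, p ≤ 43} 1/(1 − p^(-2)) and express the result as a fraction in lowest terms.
∏ = 1688189817927745147112851/1030750286035260801024000

The primes p ≤ 43 are [2, 3, 5, 7, 11, 13, 17, 19, 23, 29, 31, 37, 41, 43]. For each prime, (1 − 1/p^2)^(-1) = p^2 / (p^2 − 1). The product is (1 − 1/2^2)^(-1), (1 − 1/3^2)^(-1), (1 − 1/5^2)^(-1), (1 − 1/7^2)^(-1), (1 − 1/11^2)^(-1), (1 − 1/13^2)^(-1), (1 − 1/17^2)^(-1), (1 − 1/19^2)^(-1), (1 − 1/23^2)^(-1), (1 − 1/29^2)^(-1), (1 − 1/31^2)^(-1), (1 − 1/37^2)^(-1), (1 − 1/41^2)^(-1), (1 − 1/43^2)^(-1) = ∏ p^2 / (p^2 − 1) = 1688189817927745147112851/1030750286035260801024000.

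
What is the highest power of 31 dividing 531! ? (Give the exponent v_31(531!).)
v_31(531!) = 17

Legendre's formula: v_p(n!) = Σ_{k ≥ 1} ⌊n / p^k⌋. For p = 31, n = 531, the terms are:
  ⌊531/31^1⌋ = ⌊531/31⌋ = 17
(the next term ⌊531/31^2⌋ = 0, terminating the sum). Summing: v_31(531!) = 17 = 17.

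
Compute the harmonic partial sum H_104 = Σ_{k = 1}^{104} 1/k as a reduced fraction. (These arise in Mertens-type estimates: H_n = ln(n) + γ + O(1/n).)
H_104 = 151628729214843927768244125436857365638449733/29012042540587955997705808574162155756055616

Direct summation: H_104 = 1 + 1/2 + ... + 1/104. The least common denominator is lcm(1, ..., 104) = 725301063514698899942645214354053893901390400; over this denominator the numerator is 725301063514698899942645214354053893901390400 + 362650531757349449971322607177026946950695200 + 241767021171566299980881738118017964633796800 + 181325265878674724985661303588513473475347600 + 145060212702939779988529042870810778780278080 + 120883510585783149990440869059008982316898400 + 103614437644956985706092173479150556271627200 + 90662632939337362492830651794256736737673800 + 80589007057188766660293912706005988211265600 + 72530106351469889994264521435405389390139040 + 65936460319518081812967746759459444900126400 + 60441755292891574995220434529504491158449200 + 55792389501130684610972708796465684146260800 + 51807218822478492853046086739575278135813600 + 48353404234313259996176347623603592926759360 + 45331316469668681246415325897128368368836900 + 42664768442041111761332071432591405523611200 + 40294503528594383330146956353002994105632800 + 38173740184984152628560274439687047047441600 + 36265053175734944997132260717702694695069520 + 34538145881652328568697391159716852090542400 + 32968230159759040906483873379729722450063200 + 31534828848465169562723704971915386691364800 + 30220877646445787497610217264752245579224600 + 29012042540587955997705808574162155756055616 + 27896194750565342305486354398232842073130400 + 26863002352396255553431304235335329403755200 + 25903609411239246426523043369787639067906800 + 25010381500506858618711903943243237720737600 + 24176702117156629998088173811801796463379680 + 23396808500474158062665974656582383674238400 + 22665658234834340623207662948564184184418450 + 21978820106506027270989248919819814966708800 + 21332384221020555880666035716295702761805600 + 20722887528991397141218434695830111254325440 + 20147251764297191665073478176501497052816400 + 19602731446343213511963384171731186321659200 + 19086870092492076314280137219843523523720800 + 18597463167043561536990902932155228048753600 + 18132526587867472498566130358851347347534760 + 17690269841821924388845005228147655948814400 + 17269072940826164284348695579858426045271200 + 16867466593365090696340586380326834741892800 + 16484115079879520453241936689864861225031600 + 16117801411437753332058782541201197642253120 + 15767414424232584781361852485957693345682400 + 15431937521589338296652025837320295614923200 + 15110438823222893748805108632376122789612300 + 14802062520708140815156024782735793753089600 + 14506021270293977998852904287081077878027808 + 14221589480680370587110690477530468507870400 + 13948097375282671152743177199116421036565200 + 13684925726692432074389532346302903658516800 + 13431501176198127776715652117667664701877600 + 13187292063903616362593549351891888980025280 + 12951804705619623213261521684893819533953400 + 12724580061661384209520091479895682349147200 + 12505190750253429309355951971621618860368800 + 12293238364655913558349918887356845659345600 + 12088351058578314999044086905900898231689840 + 11890181369093424589223692038591047441006400 + 11698404250237079031332987328291191837119200 + 11512715293884109522899130386572284030180800 + 11332829117417170311603831474282092092209225 + 11158477900226136922194541759293136829252160 + 10989410053253013635494624459909907483354400 + 10825389007682073133472316632150058117931200 + 10666192110510277940333017858147851380902800 + 10511609616155056520907901657305128897121600 + 10361443764495698570609217347915055627162720 + 10215507936826745069614721328930336533822400 + 10073625882148595832536739088250748526408200 + 9935631007050669862228016634987039642484800 + 9801365723171606755981692085865593160829600 + 9670680846862651999235269524720718585351872 + 9543435046246038157140068609921761761860400 + 9419494331359725973281106679922777842875200 + 9298731583521780768495451466077614024376800 + 9181026120439226581552471067772834100017600 + 9066263293933736249283065179425673673767380 + 8954334117465418517810434745111776467918400 + 8845134920910962194422502614073827974407200 + 8738567030297577107742713425952456553028800 + 8634536470413082142174347789929213022635600 + 8532953688408222352266414286518281104722240 + 8433733296682545348170293190163417370946400 + 8336793833502286206237301314414412573579200 + 8242057539939760226620968344932430612515800 + 8149450151850549437557811397236560605633600 + 8058900705718876666029391270600598821126560 + 7970341357304383515853244113780812020894400 + 7883707212116292390680926242978846672841200 + 7798936166824719354221991552194127891412800 + 7715968760794669148326012918660147807461600 + 7634748036996830525712054887937409409488320 + 7555219411611446874402554316188061394806150 + 7477330551697926803532424890247978287643200 + 7401031260354070407578012391367896876544800 + 7326273368835342423663082973273271655569600 + 7253010635146988999426452143540538939013904 + 7181198648660385147946982320337167266350400 + 7110794740340185293555345238765234253935200 + 7041757898200960193617914702466542659236800 + 6974048687641335576371588599558210518282600 = 3790718230371098194206103135921434140961243325, so H_104 = 3790718230371098194206103135921434140961243325/725301063514698899942645214354053893901390400; reducing by gcd(3790718230371098194206103135921434140961243325, 725301063514698899942645214354053893901390400) = 25 gives 151628729214843927768244125436857365638449733/29012042540587955997705808574162155756055616 ≈ 5.22641. (The PNT-adjacent estimate ln(104) + γ ≈ 5.22161 matches within O(1/n).)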